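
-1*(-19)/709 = 19/709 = 0.03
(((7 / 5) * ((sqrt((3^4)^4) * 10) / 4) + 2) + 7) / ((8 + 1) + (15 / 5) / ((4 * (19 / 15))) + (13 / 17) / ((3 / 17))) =1047546 / 635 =1649.68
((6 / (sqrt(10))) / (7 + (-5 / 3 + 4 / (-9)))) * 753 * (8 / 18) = 2259 * sqrt(10) / 55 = 129.88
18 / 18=1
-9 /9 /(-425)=1 /425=0.00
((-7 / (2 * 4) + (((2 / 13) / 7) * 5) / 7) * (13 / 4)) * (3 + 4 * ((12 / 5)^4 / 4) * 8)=-734634177 / 980000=-749.63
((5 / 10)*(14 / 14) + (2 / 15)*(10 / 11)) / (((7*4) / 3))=41 / 616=0.07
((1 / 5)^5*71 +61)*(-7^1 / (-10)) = 667436 / 15625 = 42.72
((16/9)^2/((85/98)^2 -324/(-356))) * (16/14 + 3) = 906529792/115096869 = 7.88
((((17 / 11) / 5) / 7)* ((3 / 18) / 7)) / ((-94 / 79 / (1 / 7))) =-1343 / 10639860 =-0.00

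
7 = 7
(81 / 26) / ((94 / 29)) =2349 / 2444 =0.96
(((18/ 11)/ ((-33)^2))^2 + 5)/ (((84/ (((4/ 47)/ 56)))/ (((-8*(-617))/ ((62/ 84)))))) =10930536306/ 18068150639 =0.60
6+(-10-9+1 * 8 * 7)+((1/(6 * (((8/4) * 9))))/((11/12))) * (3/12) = 17029/396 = 43.00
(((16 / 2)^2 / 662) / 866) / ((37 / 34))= 544 / 5302951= 0.00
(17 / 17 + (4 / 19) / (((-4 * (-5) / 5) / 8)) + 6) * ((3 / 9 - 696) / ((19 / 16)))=-1569424 / 361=-4347.43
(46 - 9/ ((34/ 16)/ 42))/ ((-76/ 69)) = 4071/ 34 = 119.74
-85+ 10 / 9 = -755 / 9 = -83.89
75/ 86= 0.87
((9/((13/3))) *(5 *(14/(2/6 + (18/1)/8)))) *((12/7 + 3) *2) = 213840/403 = 530.62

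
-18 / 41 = -0.44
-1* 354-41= -395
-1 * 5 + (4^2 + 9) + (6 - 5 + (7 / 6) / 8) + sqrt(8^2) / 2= 1207 / 48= 25.15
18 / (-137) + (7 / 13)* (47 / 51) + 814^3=48989985455803 / 90831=539353144.36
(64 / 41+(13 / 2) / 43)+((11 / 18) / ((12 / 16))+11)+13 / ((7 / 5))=15202681 / 666414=22.81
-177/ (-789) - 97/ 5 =-25216/ 1315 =-19.18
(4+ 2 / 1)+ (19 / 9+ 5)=13.11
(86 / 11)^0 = 1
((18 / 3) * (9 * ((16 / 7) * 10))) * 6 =51840 / 7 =7405.71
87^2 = 7569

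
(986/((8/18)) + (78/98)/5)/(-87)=-362381/14210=-25.50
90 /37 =2.43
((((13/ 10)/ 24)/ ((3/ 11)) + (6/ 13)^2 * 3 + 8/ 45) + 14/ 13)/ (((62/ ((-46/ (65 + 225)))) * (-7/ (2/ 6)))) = 5855777/ 22971967200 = 0.00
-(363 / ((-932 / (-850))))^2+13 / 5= -119001055097 / 1085780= -109599.60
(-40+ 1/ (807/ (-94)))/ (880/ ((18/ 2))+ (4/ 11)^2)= -5875881/ 14340928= -0.41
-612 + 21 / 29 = -17727 / 29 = -611.28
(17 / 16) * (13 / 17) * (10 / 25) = 13 / 40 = 0.32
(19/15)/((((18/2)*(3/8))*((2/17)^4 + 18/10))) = 12695192/60893289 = 0.21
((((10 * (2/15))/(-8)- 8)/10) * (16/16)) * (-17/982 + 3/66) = -0.02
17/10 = 1.70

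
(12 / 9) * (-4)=-16 / 3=-5.33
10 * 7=70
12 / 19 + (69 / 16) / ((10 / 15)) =4317 / 608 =7.10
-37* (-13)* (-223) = -107263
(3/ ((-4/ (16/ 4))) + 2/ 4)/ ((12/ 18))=-15/ 4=-3.75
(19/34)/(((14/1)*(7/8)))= 38/833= 0.05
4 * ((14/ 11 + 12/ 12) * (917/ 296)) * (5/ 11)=114625/ 8954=12.80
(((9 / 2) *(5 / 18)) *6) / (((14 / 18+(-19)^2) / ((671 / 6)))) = 2745 / 1184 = 2.32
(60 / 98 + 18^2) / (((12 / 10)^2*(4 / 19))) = 1259225 / 1176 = 1070.77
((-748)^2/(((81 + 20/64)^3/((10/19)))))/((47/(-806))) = -18471330775040/1966451993593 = -9.39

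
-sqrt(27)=-3* sqrt(3)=-5.20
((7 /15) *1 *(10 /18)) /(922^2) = 0.00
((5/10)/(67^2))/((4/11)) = 11/35912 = 0.00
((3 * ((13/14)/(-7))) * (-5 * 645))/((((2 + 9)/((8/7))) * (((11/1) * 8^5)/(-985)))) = -123888375/339992576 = -0.36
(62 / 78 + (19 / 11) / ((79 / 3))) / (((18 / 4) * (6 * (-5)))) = -29162 / 4575285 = -0.01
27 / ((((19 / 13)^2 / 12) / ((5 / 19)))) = 273780 / 6859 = 39.92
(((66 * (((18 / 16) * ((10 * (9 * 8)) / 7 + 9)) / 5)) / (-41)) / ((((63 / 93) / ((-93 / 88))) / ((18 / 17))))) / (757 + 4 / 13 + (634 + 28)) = 2377030617 / 50412560240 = 0.05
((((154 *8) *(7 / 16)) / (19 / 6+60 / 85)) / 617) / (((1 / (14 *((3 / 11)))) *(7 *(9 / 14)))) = 46648 / 243715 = 0.19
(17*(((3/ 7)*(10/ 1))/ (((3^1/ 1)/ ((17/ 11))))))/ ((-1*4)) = -1445/ 154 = -9.38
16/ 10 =8/ 5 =1.60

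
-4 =-4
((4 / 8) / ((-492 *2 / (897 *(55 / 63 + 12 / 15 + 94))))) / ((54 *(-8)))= 9010963 / 89268480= 0.10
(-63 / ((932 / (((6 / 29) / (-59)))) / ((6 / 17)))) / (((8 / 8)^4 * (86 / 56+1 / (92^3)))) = 1030204224 / 18910626048571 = 0.00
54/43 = 1.26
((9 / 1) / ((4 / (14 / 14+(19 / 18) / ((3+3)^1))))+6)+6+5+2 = 1039 / 48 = 21.65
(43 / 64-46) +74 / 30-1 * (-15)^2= -257147 / 960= -267.86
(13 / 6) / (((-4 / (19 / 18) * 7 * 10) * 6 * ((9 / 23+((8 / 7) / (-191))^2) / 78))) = -1450739927 / 5346695520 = -0.27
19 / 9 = 2.11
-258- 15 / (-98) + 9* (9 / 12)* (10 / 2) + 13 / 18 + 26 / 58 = -11404025 / 51156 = -222.93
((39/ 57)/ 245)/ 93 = 13/ 432915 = 0.00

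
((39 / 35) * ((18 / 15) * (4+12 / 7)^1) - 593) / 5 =-143413 / 1225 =-117.07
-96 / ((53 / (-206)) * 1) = 19776 / 53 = 373.13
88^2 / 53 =7744 / 53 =146.11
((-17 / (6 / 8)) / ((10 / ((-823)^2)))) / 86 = -11514593 / 645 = -17852.08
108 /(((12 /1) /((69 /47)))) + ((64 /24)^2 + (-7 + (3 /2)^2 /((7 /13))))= 207299 /11844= 17.50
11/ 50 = 0.22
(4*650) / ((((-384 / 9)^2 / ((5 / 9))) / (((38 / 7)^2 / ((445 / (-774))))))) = -45404775 / 1116416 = -40.67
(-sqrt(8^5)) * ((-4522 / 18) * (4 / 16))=72352 * sqrt(2) / 9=11369.02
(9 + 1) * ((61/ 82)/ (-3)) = -305/ 123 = -2.48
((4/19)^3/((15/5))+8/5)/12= 41234/308655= 0.13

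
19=19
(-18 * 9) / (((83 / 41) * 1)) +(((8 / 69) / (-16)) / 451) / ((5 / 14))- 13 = -1201349576 / 12914385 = -93.02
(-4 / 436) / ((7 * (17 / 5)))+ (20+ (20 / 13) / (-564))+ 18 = 903408014 / 23775843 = 38.00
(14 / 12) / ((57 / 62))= 217 / 171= 1.27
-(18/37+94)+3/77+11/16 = -4273957/45584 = -93.76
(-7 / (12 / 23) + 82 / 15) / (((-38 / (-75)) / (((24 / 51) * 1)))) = -2385 / 323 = -7.38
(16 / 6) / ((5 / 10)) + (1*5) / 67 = 1087 / 201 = 5.41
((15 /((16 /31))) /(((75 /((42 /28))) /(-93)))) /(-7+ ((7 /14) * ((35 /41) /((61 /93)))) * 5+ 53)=-21631149 /19709360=-1.10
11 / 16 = 0.69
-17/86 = -0.20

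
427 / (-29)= -427 / 29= -14.72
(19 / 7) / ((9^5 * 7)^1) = 19 / 2893401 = 0.00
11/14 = 0.79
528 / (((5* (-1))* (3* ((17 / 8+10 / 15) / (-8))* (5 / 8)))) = 270336 / 1675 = 161.39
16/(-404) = -4/101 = -0.04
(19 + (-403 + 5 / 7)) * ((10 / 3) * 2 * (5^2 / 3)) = -1341500 / 63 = -21293.65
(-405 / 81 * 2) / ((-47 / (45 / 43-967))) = -415360 / 2021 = -205.52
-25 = -25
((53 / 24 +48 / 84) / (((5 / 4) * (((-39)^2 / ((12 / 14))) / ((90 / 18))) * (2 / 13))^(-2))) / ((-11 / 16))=-1657383 / 88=-18833.90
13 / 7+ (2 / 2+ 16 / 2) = 76 / 7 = 10.86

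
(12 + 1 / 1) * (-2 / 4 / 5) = -13 / 10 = -1.30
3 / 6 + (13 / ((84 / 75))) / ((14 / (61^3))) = 73769021 / 392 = 188186.28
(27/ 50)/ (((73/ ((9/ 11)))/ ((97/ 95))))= 23571/ 3814250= 0.01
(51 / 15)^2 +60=1789 / 25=71.56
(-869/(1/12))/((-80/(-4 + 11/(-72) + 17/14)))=-1286989/3360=-383.03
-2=-2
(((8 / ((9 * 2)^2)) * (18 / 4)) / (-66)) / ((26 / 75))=-25 / 5148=-0.00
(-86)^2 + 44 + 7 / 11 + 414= 86401 / 11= 7854.64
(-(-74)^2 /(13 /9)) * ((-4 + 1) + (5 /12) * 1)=127317 /13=9793.62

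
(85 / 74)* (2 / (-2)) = -85 / 74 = -1.15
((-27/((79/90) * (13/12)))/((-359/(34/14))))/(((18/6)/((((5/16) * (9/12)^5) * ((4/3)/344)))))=8365275/454560124928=0.00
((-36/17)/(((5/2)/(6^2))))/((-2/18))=23328/85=274.45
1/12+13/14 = 85/84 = 1.01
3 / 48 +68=1089 / 16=68.06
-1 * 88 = -88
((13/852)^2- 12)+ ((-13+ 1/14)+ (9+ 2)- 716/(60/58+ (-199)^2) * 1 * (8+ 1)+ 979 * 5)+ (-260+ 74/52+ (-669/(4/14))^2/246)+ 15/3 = 6439638907469168155/239263571815632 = 26914.41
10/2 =5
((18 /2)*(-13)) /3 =-39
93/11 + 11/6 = 679/66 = 10.29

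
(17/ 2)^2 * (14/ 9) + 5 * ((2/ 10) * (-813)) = -12611/ 18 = -700.61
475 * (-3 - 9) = -5700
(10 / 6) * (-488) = -2440 / 3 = -813.33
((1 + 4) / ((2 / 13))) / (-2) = -65 / 4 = -16.25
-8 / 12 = -2 / 3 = -0.67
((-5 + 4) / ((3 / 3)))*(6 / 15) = -0.40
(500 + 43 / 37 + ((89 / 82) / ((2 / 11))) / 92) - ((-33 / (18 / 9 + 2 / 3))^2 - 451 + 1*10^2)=1561076761 / 2233024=699.09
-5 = -5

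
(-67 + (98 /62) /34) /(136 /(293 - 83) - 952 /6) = 7409745 /17487968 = 0.42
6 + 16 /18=62 /9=6.89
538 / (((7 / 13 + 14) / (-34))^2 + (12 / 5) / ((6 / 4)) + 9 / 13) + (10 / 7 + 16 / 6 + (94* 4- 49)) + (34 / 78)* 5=121149494416 / 220017707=550.64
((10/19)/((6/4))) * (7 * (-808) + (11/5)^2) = -188372/95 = -1982.86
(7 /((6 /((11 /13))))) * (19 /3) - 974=-226453 /234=-967.75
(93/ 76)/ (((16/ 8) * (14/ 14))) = 93/ 152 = 0.61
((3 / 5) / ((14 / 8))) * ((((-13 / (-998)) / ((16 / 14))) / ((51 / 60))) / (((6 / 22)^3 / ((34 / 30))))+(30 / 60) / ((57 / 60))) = 3918059 / 8959545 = 0.44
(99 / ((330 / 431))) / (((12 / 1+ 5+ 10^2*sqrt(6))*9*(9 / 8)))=-29308 / 8060985+ 34480*sqrt(6) / 1612197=0.05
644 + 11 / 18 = 11603 / 18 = 644.61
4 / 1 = 4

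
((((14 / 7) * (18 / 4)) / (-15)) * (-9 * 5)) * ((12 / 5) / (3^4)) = 4 / 5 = 0.80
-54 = -54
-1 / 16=-0.06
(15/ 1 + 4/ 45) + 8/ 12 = 15.76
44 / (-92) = -11 / 23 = -0.48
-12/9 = -4/3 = -1.33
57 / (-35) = -1.63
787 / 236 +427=101559 / 236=430.33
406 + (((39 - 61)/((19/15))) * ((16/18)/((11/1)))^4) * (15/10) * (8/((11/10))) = 405.99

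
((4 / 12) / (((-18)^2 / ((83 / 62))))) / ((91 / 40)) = 0.00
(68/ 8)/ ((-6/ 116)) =-493/ 3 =-164.33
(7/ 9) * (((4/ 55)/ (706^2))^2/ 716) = 7/ 302677217099621100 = 0.00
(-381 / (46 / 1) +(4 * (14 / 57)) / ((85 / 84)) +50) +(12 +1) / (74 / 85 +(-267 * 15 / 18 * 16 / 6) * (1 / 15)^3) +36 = 43266338126 / 444217055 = 97.40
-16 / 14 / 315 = -8 / 2205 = -0.00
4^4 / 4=64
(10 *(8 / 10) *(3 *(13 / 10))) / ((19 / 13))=2028 / 95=21.35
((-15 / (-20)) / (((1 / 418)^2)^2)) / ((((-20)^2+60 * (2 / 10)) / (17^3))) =28122450647379 / 103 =273033501430.86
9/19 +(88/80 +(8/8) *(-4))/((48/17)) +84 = 761033/9120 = 83.45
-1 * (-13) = 13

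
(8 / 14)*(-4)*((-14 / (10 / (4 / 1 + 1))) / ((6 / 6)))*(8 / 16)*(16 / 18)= 64 / 9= 7.11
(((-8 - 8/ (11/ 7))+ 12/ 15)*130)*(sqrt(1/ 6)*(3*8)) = -70304*sqrt(6)/ 11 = -15655.36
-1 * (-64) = 64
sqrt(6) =2.45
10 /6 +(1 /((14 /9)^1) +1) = 139 /42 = 3.31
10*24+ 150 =390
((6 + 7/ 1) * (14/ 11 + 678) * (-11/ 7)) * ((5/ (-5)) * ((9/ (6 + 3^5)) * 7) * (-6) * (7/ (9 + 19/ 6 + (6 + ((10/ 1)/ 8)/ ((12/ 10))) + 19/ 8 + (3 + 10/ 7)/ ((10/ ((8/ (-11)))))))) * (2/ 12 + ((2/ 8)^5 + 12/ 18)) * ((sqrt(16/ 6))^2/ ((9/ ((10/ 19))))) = -419341272350/ 464711937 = -902.37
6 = 6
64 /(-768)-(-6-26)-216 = -2209 /12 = -184.08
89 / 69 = 1.29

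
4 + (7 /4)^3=599 /64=9.36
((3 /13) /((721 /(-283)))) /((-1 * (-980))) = -849 /9185540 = -0.00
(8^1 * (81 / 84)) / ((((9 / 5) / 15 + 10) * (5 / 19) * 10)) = 513 / 1771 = 0.29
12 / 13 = 0.92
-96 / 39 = -32 / 13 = -2.46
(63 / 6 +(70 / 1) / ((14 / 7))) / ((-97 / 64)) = -2912 / 97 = -30.02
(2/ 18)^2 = 1/ 81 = 0.01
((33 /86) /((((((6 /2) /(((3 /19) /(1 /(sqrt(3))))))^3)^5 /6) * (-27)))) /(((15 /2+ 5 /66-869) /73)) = 19317771 * sqrt(3) /18556817617364788323563939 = 0.00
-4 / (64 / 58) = -3.62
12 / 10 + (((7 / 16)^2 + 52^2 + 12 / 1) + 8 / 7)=24358067 / 8960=2718.53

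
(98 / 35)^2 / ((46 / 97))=9506 / 575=16.53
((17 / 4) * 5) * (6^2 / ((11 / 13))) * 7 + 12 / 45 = 1044269 / 165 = 6328.90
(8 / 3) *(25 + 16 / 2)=88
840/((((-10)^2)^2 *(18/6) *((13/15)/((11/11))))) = 21/650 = 0.03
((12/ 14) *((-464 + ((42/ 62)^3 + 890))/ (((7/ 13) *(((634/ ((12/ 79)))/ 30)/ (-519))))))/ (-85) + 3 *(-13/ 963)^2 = 5721570274418603293/ 192109019731196967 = 29.78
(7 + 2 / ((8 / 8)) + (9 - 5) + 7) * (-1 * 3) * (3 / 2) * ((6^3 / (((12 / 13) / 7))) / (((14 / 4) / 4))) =-168480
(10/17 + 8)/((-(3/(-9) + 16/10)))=-2190/323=-6.78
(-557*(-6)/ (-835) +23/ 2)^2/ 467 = 156775441/ 1302416300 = 0.12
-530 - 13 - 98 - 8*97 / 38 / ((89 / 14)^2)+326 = -47483233 / 150499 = -315.51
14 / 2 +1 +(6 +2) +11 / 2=21.50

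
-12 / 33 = -4 / 11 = -0.36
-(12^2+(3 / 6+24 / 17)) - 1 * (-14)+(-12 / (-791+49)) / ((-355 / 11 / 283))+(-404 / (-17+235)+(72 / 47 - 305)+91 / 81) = -810638841590411 / 1858191865110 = -436.25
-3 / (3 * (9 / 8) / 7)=-56 / 9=-6.22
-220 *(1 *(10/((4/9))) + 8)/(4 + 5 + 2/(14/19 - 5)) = -543510/691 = -786.56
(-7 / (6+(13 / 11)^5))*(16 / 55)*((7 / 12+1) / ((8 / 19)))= -36997807 / 40127970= -0.92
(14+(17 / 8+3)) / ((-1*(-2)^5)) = 153 / 256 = 0.60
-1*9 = -9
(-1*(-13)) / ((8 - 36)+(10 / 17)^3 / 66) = -0.46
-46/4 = -23/2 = -11.50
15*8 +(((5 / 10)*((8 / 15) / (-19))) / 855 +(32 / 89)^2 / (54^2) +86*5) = 28662724128682 / 52114041225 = 550.00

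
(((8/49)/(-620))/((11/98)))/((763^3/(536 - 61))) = -380/151470476927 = -0.00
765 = 765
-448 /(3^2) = -49.78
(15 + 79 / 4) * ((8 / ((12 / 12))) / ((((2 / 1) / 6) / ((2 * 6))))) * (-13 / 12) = -10842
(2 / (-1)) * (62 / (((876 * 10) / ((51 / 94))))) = -527 / 68620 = -0.01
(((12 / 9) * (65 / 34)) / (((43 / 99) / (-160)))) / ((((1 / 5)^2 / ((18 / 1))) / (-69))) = 21312720000 / 731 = 29155567.72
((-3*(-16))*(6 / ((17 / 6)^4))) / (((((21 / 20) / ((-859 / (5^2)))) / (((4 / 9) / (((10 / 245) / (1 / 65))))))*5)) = -664989696 / 135721625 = -4.90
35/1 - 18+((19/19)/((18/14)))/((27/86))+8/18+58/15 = 28903/1215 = 23.79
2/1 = 2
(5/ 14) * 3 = 15/ 14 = 1.07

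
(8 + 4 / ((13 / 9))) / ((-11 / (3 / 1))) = -420 / 143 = -2.94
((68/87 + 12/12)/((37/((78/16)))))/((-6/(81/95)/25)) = -272025/326192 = -0.83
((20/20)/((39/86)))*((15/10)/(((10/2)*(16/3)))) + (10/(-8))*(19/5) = -4811/1040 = -4.63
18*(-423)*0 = 0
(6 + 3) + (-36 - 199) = -226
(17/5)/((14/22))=187/35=5.34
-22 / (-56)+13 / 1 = 13.39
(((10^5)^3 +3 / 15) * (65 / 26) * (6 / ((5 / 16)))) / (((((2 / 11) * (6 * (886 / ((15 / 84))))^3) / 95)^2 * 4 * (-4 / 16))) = -0.00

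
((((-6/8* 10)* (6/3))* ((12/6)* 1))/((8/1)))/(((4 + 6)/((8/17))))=-3/17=-0.18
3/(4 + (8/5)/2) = 5/8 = 0.62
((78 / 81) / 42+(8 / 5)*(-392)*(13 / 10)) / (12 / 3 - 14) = 11557403 / 141750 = 81.53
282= 282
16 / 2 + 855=863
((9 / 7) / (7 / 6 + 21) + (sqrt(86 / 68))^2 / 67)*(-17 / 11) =-163045 / 1372294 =-0.12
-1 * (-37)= 37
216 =216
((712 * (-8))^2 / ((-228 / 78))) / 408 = -26361088 / 969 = -27204.43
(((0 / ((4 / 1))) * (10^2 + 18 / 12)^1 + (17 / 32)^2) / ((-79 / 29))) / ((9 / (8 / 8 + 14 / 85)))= -5423 / 404480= -0.01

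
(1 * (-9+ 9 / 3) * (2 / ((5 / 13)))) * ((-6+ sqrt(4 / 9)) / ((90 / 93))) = 12896 / 75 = 171.95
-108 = -108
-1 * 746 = -746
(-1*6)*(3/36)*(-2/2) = 1/2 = 0.50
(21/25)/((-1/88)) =-1848/25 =-73.92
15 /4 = 3.75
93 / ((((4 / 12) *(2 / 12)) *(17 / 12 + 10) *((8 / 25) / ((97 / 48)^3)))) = 2121964725 / 561152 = 3781.44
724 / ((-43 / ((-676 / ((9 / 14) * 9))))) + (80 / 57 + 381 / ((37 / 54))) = 6181873166 / 2448549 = 2524.71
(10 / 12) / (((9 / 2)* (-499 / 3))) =-5 / 4491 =-0.00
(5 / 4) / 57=5 / 228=0.02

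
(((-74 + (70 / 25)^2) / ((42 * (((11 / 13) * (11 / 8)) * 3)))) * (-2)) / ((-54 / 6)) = -0.10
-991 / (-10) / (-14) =-991 / 140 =-7.08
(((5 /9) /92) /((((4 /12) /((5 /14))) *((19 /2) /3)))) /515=5 /1260308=0.00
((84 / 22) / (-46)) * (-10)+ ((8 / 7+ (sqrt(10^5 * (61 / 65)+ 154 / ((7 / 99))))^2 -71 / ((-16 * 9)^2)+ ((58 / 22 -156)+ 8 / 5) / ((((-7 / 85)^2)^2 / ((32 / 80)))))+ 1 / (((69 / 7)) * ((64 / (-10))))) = -200394400285215431 / 163749890304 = -1223783.42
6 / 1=6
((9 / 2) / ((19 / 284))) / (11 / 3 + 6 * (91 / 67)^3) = 1153125342 / 320580749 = 3.60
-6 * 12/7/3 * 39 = -936/7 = -133.71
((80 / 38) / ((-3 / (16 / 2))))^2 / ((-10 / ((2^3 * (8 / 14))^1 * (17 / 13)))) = -18.84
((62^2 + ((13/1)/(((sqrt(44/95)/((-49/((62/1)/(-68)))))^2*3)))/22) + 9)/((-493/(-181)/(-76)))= -24383452788094/171979599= -141781.08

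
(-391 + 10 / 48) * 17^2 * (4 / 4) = -2710531 / 24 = -112938.79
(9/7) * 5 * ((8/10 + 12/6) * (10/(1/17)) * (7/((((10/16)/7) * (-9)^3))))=-26656/81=-329.09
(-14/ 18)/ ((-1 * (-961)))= -7/ 8649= -0.00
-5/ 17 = -0.29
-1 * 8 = -8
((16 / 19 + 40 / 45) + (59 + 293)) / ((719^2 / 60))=1209760 / 29466777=0.04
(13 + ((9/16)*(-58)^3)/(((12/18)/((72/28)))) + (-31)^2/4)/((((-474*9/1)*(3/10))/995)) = 58933665925/179172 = 328922.30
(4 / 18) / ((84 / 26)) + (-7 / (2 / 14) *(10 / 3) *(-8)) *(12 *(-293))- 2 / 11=-9551425195 / 2079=-4594240.11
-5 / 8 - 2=-21 / 8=-2.62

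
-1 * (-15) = 15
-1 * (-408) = 408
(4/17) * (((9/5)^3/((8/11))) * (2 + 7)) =72171/4250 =16.98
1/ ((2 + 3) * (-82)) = -1/ 410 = -0.00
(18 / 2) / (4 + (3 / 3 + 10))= 0.60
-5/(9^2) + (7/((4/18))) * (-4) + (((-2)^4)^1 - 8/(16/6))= -9158/81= -113.06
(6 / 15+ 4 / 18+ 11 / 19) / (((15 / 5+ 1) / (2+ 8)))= 1027 / 342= 3.00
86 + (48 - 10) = 124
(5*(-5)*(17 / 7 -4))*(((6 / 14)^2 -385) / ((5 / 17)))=-17630360 / 343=-51400.47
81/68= 1.19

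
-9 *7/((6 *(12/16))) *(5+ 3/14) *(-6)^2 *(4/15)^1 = -3504/5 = -700.80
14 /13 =1.08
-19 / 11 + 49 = 520 / 11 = 47.27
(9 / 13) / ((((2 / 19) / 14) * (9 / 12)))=1596 / 13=122.77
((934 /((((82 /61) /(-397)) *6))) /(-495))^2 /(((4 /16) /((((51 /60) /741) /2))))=19.79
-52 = -52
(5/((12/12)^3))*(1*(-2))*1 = -10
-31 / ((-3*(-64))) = -31 / 192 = -0.16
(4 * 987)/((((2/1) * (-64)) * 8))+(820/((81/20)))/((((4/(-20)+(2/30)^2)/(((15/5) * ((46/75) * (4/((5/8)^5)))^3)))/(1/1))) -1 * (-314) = -9202048968520338743814877/174023437500000000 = -52878216.29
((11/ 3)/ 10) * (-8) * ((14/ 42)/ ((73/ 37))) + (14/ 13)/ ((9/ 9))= 24826/ 42705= 0.58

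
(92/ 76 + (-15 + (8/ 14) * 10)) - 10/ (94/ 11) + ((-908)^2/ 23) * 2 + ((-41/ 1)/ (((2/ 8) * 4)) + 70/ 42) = 30901393853/ 431319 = 71643.94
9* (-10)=-90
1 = 1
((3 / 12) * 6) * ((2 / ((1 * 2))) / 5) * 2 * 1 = 0.60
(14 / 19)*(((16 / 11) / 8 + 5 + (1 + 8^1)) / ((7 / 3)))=936 / 209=4.48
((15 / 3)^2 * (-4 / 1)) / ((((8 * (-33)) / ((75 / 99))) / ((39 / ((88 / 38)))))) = 154375 / 31944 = 4.83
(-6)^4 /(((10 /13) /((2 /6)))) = 2808 /5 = 561.60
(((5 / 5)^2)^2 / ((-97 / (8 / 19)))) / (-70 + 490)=-2 / 193515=-0.00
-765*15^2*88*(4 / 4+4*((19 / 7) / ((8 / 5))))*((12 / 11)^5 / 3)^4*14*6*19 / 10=-80985112832458953975870259200 / 61159090448414546291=-1324171308.61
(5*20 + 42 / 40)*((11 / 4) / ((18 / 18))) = 22231 / 80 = 277.89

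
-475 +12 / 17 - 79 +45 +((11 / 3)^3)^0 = -8624 / 17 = -507.29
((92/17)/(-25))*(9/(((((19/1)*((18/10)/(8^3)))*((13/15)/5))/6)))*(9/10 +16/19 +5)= -543062016/79781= -6806.91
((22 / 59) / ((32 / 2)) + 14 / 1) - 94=-79.98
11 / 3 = 3.67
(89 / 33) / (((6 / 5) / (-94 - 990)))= -241190 / 99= -2436.26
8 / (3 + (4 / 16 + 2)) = 32 / 21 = 1.52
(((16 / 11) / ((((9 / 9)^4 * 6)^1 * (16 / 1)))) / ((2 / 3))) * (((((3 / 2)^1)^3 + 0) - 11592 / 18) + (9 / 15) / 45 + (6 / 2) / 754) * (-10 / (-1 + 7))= 144905459 / 5971680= 24.27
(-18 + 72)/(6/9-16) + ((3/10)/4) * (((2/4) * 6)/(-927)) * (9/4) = -1335087/379040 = -3.52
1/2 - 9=-17/2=-8.50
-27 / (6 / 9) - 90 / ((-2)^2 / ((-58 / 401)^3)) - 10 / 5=-5472122045 / 128962402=-42.43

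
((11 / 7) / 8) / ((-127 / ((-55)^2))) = -33275 / 7112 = -4.68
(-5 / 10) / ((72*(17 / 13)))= -13 / 2448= -0.01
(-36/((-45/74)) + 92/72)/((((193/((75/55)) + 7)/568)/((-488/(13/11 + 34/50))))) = -6482749075/106944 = -60618.17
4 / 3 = 1.33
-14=-14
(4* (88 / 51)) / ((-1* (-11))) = 0.63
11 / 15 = 0.73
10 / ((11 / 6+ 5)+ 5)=60 / 71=0.85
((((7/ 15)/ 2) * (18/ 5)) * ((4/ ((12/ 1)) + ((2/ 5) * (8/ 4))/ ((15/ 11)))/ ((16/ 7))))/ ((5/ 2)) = 3381/ 25000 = 0.14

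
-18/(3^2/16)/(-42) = 16/21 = 0.76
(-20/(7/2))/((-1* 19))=40/133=0.30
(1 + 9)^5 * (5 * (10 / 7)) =5000000 / 7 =714285.71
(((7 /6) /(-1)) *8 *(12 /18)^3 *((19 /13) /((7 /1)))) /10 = -304 /5265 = -0.06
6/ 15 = 0.40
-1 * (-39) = 39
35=35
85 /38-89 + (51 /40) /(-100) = -6594969 /76000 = -86.78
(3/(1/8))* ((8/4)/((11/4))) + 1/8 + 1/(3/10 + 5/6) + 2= 30611/1496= 20.46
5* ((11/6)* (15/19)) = 7.24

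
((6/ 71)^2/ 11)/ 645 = 12/ 11921965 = 0.00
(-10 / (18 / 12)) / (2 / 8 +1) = -5.33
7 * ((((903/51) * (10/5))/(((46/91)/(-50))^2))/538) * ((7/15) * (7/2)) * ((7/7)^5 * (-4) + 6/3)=-14725.68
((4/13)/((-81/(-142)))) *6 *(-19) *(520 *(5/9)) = -4316800/243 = -17764.61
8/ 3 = 2.67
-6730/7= -961.43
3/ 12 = 1/ 4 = 0.25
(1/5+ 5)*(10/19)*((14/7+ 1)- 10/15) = 364/57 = 6.39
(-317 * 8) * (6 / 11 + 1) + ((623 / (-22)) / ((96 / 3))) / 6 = -16555631 / 4224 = -3919.42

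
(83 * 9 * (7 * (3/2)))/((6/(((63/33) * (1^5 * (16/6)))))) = 73206/11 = 6655.09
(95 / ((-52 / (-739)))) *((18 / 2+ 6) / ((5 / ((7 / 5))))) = 294861 / 52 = 5670.40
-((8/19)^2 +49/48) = -20761/17328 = -1.20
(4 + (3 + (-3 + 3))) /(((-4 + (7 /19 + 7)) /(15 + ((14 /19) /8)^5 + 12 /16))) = 279541790353 /8540717056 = 32.73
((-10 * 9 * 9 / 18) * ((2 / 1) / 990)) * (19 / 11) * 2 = -38 / 121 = -0.31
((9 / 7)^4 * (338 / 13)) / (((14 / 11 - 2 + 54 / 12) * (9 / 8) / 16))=53374464 / 199283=267.83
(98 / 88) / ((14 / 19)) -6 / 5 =137 / 440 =0.31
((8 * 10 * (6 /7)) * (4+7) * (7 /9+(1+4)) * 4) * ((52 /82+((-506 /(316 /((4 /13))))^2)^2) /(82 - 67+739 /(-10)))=-8901803078671923200 /43396716233505453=-205.13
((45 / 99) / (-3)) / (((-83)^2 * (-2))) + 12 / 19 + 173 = 173.63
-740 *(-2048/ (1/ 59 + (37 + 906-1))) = 89415680/ 55579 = 1608.80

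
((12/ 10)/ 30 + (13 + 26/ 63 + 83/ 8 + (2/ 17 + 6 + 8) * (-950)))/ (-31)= 2867696107/ 6640200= 431.87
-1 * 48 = -48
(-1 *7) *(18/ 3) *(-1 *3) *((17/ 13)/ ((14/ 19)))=2907/ 13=223.62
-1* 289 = -289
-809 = -809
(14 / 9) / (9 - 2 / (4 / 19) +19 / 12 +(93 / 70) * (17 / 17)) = 1960 / 3039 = 0.64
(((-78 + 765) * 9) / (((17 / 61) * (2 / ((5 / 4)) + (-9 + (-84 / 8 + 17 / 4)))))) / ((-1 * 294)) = 419070 / 75803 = 5.53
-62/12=-31/6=-5.17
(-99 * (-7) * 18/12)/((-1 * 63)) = -33/2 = -16.50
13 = 13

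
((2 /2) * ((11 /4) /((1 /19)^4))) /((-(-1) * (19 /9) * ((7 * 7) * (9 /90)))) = 3395205 /98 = 34644.95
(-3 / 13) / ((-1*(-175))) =-3 / 2275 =-0.00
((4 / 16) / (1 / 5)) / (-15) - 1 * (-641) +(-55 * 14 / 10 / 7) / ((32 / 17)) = 60967 / 96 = 635.07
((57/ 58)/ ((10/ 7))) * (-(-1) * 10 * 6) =1197/ 29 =41.28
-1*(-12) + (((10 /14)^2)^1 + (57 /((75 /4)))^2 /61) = 23653649 /1868125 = 12.66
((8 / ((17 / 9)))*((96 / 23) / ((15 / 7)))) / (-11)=-16128 / 21505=-0.75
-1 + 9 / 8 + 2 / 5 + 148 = 5941 / 40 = 148.52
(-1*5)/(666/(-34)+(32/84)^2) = 0.26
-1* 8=-8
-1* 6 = -6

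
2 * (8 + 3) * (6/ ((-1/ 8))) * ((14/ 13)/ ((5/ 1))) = -14784/ 65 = -227.45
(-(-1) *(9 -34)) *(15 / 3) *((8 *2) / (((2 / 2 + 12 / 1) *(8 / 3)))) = -750 / 13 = -57.69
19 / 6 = 3.17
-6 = -6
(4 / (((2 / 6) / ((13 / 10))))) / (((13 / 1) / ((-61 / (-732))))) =1 / 10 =0.10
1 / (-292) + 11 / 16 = 799 / 1168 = 0.68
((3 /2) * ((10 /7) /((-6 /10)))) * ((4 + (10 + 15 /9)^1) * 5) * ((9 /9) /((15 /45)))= -839.29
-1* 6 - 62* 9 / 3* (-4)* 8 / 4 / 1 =1482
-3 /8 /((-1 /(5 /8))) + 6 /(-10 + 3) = -279 /448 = -0.62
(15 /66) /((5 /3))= 3 /22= 0.14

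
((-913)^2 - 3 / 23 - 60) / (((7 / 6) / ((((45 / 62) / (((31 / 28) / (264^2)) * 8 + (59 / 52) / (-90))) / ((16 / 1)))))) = -122129845437600 / 47028767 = -2596917.87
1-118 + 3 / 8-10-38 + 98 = -533 / 8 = -66.62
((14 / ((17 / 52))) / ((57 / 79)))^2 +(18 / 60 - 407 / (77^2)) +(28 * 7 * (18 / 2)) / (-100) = 88700106621157 / 25304998950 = 3505.24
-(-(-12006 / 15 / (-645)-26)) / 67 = -26616 / 72025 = -0.37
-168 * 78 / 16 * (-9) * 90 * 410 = 271989900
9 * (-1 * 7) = -63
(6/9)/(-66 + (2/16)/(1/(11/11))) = -16/1581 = -0.01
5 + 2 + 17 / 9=80 / 9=8.89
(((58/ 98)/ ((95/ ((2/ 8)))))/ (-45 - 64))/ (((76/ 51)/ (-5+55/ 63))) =0.00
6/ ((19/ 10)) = 60/ 19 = 3.16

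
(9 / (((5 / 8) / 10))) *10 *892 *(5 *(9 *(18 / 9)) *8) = 924825600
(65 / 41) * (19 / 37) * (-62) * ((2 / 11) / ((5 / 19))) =-581932 / 16687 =-34.87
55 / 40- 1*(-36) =299 / 8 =37.38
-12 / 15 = -4 / 5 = -0.80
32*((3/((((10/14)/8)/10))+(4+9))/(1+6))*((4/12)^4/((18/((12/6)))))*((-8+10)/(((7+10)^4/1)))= 22336/426207663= 0.00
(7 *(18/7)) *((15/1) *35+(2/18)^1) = 9452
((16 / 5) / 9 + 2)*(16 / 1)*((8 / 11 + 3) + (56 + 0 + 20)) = 1487392 / 495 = 3004.83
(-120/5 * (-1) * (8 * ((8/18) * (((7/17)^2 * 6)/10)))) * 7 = 87808/1445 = 60.77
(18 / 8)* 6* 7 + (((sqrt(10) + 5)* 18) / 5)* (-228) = -8019 / 2 - 4104* sqrt(10) / 5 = -6605.10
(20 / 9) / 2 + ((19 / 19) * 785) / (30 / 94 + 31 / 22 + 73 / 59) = 28854436 / 108549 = 265.82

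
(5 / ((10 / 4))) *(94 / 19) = 188 / 19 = 9.89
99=99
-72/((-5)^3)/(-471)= -24/19625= -0.00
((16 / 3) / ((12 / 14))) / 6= 28 / 27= 1.04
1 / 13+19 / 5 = 252 / 65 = 3.88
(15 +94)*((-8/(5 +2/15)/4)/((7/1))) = -3270/539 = -6.07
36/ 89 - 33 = -32.60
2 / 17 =0.12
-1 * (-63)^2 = -3969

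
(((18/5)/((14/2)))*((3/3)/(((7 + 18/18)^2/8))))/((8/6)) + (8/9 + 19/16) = 2677/1260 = 2.12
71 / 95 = 0.75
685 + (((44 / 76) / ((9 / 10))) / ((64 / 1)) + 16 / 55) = 206248177 / 300960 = 685.30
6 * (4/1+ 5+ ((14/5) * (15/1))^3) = 444582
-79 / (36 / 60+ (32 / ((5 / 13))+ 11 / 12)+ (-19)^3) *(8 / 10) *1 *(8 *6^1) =182016 / 406457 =0.45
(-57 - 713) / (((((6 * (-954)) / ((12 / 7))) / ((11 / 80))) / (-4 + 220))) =363 / 53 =6.85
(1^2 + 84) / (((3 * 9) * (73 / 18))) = 170 / 219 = 0.78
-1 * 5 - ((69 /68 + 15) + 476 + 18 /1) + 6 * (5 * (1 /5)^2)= -174697 /340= -513.81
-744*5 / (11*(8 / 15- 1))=55800 / 77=724.68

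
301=301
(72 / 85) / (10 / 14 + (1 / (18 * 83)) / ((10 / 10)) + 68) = 752976 / 61082785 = 0.01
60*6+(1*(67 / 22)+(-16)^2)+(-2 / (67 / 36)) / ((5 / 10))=909305 / 1474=616.90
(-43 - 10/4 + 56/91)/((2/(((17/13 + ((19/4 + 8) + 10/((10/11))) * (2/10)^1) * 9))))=-3308445/2704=-1223.54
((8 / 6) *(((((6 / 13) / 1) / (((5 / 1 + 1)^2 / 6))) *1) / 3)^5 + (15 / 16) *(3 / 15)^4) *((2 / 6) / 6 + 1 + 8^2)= 0.10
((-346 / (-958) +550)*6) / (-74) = -790869 / 17723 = -44.62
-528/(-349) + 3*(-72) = -74856/349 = -214.49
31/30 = 1.03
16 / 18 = 8 / 9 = 0.89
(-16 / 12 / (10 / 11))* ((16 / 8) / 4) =-11 / 15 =-0.73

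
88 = 88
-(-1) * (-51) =-51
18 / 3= 6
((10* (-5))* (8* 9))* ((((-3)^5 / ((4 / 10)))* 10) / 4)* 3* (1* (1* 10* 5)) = 820125000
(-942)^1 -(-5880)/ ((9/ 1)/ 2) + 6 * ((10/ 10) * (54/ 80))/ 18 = 43787/ 120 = 364.89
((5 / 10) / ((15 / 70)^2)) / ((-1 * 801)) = -98 / 7209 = -0.01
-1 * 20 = -20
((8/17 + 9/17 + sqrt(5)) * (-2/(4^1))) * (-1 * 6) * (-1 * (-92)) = 276 + 276 * sqrt(5) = 893.15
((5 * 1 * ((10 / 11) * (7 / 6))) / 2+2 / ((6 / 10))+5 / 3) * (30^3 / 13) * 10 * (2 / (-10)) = -31783.22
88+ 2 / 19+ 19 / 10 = 17101 / 190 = 90.01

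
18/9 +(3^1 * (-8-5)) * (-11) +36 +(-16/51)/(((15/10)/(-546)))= 29641/51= 581.20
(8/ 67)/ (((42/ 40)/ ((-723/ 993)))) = -38560/ 465717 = -0.08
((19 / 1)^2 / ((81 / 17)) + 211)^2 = 539539984 / 6561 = 82234.41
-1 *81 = -81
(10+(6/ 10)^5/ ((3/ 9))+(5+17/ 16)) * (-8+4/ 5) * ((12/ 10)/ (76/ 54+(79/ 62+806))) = -18413416611/ 105760390625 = -0.17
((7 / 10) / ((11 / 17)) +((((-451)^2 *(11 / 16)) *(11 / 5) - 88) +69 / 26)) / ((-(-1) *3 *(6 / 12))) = 3518483519 / 17160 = 205039.83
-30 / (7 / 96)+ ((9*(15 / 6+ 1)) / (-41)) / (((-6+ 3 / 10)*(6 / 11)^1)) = -4484345 / 10906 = -411.18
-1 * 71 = -71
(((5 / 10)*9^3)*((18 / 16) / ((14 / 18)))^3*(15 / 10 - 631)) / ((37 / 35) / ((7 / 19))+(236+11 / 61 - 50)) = -148767530673555 / 40504188928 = -3672.89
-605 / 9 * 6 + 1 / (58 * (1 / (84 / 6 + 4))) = -35063 / 87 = -403.02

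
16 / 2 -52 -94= -138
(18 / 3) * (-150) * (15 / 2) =-6750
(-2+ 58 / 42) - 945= -945.62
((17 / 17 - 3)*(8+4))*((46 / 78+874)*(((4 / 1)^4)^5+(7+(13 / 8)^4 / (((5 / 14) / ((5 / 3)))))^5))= -328369659052048915906066726813237691 / 14226871222863396864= -23080946886223308.70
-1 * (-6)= 6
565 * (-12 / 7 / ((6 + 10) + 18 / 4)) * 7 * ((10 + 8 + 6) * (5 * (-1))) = 1627200 / 41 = 39687.80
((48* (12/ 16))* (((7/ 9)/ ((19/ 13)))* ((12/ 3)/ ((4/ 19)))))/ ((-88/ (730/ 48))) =-33215/ 528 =-62.91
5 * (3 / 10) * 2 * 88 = 264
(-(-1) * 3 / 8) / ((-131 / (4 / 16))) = -3 / 4192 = -0.00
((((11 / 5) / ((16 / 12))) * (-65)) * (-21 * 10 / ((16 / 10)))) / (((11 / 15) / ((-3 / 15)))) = -61425 / 16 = -3839.06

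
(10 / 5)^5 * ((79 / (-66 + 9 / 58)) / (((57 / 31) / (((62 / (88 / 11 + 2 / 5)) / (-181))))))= 704528320 / 827413083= 0.85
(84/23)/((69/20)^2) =11200/36501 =0.31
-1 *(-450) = 450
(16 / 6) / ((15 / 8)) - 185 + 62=-5471 / 45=-121.58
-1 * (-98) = 98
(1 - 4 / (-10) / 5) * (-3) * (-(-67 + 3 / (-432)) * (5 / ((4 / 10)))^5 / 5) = -6784453125 / 512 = -13250885.01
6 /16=3 /8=0.38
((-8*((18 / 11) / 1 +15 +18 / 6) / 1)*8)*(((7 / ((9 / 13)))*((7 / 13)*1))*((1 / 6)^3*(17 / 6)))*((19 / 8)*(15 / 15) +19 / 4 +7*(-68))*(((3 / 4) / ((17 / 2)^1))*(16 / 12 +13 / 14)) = 226765 / 27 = 8398.70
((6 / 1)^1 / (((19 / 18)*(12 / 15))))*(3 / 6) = 135 / 38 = 3.55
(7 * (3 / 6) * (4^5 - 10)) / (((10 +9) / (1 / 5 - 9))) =-156156 / 95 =-1643.75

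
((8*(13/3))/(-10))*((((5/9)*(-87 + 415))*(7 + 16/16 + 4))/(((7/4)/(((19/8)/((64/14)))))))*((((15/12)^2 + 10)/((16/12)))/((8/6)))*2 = -29273.36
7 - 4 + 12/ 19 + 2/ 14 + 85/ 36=29377/ 4788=6.14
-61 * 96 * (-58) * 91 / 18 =5151328 / 3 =1717109.33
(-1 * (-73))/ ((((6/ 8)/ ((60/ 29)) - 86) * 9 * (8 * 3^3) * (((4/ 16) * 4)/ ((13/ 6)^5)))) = -10424765/ 497901168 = -0.02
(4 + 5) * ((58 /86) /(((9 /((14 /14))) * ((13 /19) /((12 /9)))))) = 2204 /1677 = 1.31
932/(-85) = -932/85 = -10.96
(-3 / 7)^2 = 9 / 49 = 0.18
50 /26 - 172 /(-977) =26661 /12701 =2.10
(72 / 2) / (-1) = -36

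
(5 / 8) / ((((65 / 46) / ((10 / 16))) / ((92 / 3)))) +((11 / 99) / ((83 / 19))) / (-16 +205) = 124478321 / 14683032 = 8.48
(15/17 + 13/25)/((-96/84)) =-1043/850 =-1.23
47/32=1.47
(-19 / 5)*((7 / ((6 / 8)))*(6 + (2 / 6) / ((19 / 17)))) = -10052 / 45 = -223.38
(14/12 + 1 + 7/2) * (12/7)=68/7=9.71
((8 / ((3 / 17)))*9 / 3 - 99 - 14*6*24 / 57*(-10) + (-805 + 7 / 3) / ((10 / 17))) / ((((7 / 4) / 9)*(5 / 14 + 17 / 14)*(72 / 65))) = -3608111 / 1254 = -2877.28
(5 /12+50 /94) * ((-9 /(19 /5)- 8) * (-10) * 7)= 3688825 /5358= 688.47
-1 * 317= -317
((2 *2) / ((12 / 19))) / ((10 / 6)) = 19 / 5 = 3.80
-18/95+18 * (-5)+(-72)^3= -35467128/95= -373338.19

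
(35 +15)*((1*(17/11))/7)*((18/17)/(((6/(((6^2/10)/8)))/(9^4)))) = 885735/154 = 5751.53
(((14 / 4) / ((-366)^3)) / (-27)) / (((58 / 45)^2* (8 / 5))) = 0.00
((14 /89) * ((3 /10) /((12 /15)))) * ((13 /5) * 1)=273 /1780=0.15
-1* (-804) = 804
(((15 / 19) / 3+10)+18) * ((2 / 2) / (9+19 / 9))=4833 / 1900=2.54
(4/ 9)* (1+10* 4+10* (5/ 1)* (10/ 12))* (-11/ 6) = -5456/ 81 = -67.36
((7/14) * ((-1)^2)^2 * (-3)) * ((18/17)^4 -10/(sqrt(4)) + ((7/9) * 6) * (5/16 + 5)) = -42191899/1336336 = -31.57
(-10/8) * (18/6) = -15/4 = -3.75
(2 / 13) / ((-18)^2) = 1 / 2106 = 0.00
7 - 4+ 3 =6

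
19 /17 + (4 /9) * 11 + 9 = 2296 /153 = 15.01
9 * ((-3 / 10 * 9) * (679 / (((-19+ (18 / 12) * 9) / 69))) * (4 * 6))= 4967909.67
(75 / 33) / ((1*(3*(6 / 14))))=175 / 99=1.77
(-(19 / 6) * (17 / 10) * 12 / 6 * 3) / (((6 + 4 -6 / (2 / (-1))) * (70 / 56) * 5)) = -646 / 1625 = -0.40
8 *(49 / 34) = 196 / 17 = 11.53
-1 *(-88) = 88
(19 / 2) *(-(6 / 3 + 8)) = -95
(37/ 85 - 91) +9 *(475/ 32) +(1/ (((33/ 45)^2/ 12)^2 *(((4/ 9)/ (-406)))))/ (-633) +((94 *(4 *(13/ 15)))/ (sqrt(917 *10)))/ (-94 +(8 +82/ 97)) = 6399432447789/ 8402762720 - 59267 *sqrt(9170)/ 142020375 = 761.55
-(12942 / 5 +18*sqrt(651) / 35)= -12942 / 5 - 18*sqrt(651) / 35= -2601.52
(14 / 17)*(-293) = -4102 / 17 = -241.29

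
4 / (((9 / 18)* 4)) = 2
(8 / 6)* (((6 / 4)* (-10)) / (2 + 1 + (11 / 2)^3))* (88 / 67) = -2816 / 18157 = -0.16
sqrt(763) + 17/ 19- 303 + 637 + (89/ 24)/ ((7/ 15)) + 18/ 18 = sqrt(763) + 365847/ 1064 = 371.46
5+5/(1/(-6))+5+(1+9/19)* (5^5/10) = 440.53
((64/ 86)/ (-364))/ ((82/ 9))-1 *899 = -144229303/ 160433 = -899.00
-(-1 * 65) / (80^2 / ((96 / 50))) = 39 / 2000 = 0.02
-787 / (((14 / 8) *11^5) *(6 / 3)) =-1574 / 1127357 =-0.00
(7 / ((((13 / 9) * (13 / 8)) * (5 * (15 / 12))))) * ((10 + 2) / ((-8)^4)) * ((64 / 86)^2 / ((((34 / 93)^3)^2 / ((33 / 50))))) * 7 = 28246944419199891 / 18856329246722500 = 1.50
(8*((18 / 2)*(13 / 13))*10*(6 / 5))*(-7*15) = -90720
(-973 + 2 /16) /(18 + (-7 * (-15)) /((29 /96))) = -225707 /84816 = -2.66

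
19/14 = 1.36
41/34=1.21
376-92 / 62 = 11610 / 31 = 374.52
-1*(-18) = 18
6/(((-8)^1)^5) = -3/16384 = -0.00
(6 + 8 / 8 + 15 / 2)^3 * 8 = 24389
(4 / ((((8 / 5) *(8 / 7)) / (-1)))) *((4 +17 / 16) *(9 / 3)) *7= -59535 / 256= -232.56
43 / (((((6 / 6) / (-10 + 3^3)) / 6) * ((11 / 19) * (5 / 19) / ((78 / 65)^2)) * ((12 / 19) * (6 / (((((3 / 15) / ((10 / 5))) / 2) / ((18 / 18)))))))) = 15041787 / 27500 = 546.97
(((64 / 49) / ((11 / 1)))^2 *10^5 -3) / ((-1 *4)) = -351.72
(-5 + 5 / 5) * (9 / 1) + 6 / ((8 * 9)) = -35.92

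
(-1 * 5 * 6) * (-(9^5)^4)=364729963771707864030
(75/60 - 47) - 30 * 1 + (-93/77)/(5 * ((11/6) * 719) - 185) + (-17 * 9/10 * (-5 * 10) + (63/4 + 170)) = 2589557567/2959495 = 875.00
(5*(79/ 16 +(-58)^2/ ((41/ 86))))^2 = 536409455065225/ 430336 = 1246489847.62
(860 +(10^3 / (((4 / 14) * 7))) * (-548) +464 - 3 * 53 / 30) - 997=-2736783 / 10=-273678.30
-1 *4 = -4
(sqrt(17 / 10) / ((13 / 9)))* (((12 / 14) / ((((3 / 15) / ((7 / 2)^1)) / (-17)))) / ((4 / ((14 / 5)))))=-3213* sqrt(170) / 260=-161.12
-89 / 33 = -2.70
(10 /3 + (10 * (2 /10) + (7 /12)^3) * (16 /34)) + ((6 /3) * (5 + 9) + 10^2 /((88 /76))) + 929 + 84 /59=2500271335 /2383128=1049.16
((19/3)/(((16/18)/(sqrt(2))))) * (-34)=-969 * sqrt(2)/4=-342.59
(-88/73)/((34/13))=-572/1241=-0.46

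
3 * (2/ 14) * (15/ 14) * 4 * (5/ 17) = 450/ 833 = 0.54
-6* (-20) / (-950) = -12 / 95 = -0.13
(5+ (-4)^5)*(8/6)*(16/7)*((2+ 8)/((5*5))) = -1242.21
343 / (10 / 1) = 343 / 10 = 34.30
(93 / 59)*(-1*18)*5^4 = -17733.05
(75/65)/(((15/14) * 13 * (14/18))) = 18/169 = 0.11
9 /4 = 2.25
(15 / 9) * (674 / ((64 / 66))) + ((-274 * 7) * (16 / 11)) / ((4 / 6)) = -532627 / 176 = -3026.29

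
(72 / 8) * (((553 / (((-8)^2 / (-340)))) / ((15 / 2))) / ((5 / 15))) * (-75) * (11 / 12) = 23267475 / 32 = 727108.59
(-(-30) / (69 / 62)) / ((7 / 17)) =10540 / 161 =65.47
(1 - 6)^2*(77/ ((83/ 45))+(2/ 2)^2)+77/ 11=89281/ 83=1075.67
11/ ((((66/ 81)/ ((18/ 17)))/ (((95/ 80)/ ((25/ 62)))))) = 143127/ 3400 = 42.10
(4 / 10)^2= 4 / 25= 0.16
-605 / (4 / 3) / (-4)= 1815 / 16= 113.44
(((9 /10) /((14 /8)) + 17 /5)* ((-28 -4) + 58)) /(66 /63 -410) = -5343 /21470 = -0.25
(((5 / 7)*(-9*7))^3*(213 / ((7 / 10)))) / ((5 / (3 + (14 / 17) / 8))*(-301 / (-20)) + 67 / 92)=-3767796405000 / 3394307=-1110034.07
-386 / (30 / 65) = -2509 / 3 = -836.33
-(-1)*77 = 77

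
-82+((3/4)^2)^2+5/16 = -20831/256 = -81.37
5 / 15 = 1 / 3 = 0.33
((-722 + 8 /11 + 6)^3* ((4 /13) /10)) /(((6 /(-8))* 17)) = 3896575008256 /4412265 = 883123.52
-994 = -994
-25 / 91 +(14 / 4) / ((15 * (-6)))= -5137 / 16380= -0.31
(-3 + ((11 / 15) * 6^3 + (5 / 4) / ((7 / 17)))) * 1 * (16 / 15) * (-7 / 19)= -88724 / 1425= -62.26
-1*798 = -798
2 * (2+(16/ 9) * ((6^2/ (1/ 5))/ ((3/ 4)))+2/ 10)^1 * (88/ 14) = 80872/ 15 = 5391.47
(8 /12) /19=2 /57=0.04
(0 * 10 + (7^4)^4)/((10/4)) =13293172227840.40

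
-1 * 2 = -2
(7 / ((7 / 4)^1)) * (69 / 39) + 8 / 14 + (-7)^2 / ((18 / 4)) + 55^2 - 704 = 1916081 / 819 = 2339.54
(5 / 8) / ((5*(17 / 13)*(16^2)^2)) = 13 / 8912896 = 0.00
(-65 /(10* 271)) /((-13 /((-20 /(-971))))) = 10 /263141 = 0.00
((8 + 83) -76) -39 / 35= 486 / 35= 13.89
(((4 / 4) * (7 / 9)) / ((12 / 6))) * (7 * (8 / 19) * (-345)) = -22540 / 57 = -395.44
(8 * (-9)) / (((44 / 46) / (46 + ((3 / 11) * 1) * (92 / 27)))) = -427432 / 121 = -3532.50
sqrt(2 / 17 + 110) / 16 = 3 * sqrt(221) / 68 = 0.66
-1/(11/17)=-17/11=-1.55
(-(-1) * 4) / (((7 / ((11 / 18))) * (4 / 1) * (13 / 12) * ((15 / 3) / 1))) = 22 / 1365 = 0.02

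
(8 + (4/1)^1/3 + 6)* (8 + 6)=644/3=214.67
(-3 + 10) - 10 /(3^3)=6.63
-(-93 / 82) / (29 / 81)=7533 / 2378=3.17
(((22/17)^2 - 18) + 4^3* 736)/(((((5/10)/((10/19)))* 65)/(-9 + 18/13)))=-5388901848/927979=-5807.14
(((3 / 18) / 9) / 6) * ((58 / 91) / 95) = 29 / 1400490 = 0.00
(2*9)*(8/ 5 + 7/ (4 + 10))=37.80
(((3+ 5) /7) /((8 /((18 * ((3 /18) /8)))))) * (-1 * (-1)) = 3 /56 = 0.05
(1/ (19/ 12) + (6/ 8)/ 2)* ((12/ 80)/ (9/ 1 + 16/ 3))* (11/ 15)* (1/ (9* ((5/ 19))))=561/ 172000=0.00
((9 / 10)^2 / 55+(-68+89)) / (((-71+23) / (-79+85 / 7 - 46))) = 3043633 / 61600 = 49.41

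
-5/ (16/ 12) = -15/ 4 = -3.75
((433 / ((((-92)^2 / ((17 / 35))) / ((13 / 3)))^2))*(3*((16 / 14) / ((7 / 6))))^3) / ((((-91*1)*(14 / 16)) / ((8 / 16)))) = -8433232704 / 1976203903885225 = -0.00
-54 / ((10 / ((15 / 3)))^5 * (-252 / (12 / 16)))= 9 / 1792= 0.01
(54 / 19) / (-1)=-54 / 19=-2.84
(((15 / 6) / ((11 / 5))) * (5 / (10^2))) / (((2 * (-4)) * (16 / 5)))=-25 / 11264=-0.00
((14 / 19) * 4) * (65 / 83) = 3640 / 1577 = 2.31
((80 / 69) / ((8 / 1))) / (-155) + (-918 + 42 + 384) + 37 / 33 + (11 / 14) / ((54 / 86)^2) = -39133271641 / 80045658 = -488.89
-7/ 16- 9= -151/ 16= -9.44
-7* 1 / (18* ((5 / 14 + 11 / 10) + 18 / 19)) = -4655 / 28782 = -0.16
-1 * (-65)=65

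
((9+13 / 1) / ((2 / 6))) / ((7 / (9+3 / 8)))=2475 / 28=88.39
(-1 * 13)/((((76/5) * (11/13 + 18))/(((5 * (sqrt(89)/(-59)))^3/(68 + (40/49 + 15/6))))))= 0.00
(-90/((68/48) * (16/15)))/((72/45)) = -37.22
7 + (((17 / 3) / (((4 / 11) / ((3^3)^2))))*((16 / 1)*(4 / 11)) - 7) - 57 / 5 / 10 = 3304743 / 50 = 66094.86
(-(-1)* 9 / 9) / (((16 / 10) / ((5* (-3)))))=-75 / 8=-9.38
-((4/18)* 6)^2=-16/9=-1.78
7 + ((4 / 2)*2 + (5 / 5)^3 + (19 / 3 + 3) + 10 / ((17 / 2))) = 22.51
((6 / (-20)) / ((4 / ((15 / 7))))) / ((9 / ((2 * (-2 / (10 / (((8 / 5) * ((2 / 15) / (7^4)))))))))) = 0.00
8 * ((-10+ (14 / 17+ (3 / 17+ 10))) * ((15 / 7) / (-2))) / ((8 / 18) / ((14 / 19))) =-270 / 19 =-14.21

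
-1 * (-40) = 40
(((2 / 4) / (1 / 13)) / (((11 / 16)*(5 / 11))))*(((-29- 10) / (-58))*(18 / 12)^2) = 4563 / 145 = 31.47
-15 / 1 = -15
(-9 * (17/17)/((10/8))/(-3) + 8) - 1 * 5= 27/5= 5.40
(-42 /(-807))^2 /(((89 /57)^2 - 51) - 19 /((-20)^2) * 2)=-127360800 /2287861688491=-0.00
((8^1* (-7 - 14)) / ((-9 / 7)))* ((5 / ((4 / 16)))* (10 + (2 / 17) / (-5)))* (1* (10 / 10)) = 1329664 / 51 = 26071.84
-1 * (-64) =64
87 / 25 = 3.48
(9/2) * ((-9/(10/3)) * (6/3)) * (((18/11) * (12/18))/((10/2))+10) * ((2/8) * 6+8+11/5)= -7989111/2750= -2905.13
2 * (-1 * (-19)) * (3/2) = 57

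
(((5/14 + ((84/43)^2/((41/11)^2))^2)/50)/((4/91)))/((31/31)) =760612334004497/3864285813024400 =0.20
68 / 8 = 17 / 2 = 8.50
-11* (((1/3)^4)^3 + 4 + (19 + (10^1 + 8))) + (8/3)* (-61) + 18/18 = -325596197/531441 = -612.67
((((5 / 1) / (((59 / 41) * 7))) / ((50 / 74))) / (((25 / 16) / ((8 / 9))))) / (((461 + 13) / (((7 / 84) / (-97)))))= -24272 / 32043792375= -0.00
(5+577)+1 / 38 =22117 / 38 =582.03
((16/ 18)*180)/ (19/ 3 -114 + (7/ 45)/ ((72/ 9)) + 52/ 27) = -172800/ 114179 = -1.51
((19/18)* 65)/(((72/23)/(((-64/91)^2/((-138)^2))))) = 6080/10680579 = 0.00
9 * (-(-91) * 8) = 6552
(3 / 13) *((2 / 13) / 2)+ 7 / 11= 1216 / 1859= 0.65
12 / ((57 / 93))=372 / 19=19.58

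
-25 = -25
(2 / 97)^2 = 4 / 9409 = 0.00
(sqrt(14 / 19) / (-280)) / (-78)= sqrt(266) / 414960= 0.00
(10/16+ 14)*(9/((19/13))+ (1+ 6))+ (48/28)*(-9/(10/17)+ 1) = 446667/2660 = 167.92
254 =254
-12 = -12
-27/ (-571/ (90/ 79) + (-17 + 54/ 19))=46170/ 881281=0.05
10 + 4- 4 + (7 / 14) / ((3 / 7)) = 67 / 6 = 11.17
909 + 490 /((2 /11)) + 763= 4367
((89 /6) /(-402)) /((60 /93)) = -2759 /48240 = -0.06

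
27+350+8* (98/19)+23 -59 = 7263/19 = 382.26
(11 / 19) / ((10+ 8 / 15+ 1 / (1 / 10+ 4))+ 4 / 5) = 0.05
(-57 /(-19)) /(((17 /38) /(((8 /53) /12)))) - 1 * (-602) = 542478 /901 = 602.08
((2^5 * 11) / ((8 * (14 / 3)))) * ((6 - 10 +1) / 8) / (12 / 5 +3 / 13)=-715 / 532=-1.34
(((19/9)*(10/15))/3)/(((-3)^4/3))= 38/2187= 0.02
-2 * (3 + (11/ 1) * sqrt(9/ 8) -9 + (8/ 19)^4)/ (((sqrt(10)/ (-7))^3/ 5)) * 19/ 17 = -26679569 * sqrt(10)/ 116603 + 215061 * sqrt(5)/ 340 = 690.83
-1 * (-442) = 442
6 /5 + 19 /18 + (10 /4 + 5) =9.76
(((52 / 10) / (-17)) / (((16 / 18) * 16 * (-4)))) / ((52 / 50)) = 45 / 8704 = 0.01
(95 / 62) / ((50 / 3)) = 57 / 620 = 0.09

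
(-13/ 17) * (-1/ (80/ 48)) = 39/ 85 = 0.46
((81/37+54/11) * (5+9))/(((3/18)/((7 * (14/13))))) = 23782248/5291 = 4494.85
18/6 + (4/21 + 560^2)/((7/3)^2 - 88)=-19741209/5201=-3795.66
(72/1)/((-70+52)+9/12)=-96/23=-4.17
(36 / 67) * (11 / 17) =396 / 1139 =0.35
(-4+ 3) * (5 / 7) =-0.71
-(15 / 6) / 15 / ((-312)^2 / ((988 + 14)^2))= -27889 / 16224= -1.72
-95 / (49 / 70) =-950 / 7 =-135.71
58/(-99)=-0.59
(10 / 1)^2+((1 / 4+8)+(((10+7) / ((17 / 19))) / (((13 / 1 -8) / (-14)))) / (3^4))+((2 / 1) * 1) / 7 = 1223347 / 11340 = 107.88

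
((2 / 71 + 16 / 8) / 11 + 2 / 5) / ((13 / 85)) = 38794 / 10153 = 3.82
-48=-48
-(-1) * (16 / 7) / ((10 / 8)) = 64 / 35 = 1.83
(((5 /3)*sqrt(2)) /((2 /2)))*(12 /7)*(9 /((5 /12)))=432*sqrt(2) /7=87.28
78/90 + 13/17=416/255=1.63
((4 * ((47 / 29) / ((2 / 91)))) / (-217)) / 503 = -1222 / 452197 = -0.00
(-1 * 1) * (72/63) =-8/7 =-1.14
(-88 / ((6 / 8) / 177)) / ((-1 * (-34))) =-10384 / 17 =-610.82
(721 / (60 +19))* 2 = 1442 / 79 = 18.25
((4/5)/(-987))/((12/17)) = -17/14805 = -0.00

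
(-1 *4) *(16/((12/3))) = -16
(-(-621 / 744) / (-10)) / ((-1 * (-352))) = -207 / 872960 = -0.00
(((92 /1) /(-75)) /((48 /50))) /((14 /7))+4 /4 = 13 /36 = 0.36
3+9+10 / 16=101 / 8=12.62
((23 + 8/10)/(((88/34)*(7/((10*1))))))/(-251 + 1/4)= -34/649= -0.05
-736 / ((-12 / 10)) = 1840 / 3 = 613.33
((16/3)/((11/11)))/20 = 4/15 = 0.27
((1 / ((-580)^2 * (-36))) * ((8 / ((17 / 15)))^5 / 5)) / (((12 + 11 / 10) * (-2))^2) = -8640000 / 20491945586657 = -0.00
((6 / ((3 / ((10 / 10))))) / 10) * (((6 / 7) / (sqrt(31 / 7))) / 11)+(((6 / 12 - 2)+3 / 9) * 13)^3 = -753571 / 216+6 * sqrt(217) / 11935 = -3488.75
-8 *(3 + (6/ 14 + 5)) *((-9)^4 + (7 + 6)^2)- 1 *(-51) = -453743.29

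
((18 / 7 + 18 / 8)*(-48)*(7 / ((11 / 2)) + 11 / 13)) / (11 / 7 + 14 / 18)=-1104435 / 5291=-208.74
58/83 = 0.70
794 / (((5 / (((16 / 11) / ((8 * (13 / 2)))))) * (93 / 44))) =12704 / 6045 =2.10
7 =7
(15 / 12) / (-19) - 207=-15737 / 76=-207.07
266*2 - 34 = 498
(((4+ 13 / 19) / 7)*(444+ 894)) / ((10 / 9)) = 535869 / 665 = 805.82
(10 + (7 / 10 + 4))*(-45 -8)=-779.10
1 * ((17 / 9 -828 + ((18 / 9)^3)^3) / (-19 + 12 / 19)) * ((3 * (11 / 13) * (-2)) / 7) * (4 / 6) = -8.27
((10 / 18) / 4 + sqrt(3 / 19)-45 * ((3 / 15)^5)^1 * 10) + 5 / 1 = sqrt(57) / 19 + 22477 / 4500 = 5.39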